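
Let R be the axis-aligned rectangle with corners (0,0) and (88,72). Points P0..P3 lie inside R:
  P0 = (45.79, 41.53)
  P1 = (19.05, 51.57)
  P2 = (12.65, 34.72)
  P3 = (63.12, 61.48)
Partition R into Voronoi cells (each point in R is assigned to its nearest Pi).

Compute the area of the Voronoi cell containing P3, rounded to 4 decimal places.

1. box [0,88]×[0,72]: [(0, 0) (88, 0) (88, 72) (0, 72)]
2. ⊥bis P3·P0 via (54.455,51.505): [(88, 22.3654) (88, 72) (30.8615, 72)]  |A|=1418.0229
3. ⊥bis P3·P1 via (41.085,56.525): [(39.2422, 64.7199) (88, 22.3654) (88, 72) (37.6051, 72)]  |A|=1393.4758
4. ⊥bis P3·P2 via (37.885,48.1): [(39.2422, 64.7199) (88, 22.3654) (88, 72) (37.6051, 72)]  |A|=1393.4758
5. canonical 4-gon: [(39.2422, 64.7199) (88, 22.3654) (88, 72) (37.6051, 72)]
6. shoelace: 1393.4758

Area of P3's cell: 1393.4758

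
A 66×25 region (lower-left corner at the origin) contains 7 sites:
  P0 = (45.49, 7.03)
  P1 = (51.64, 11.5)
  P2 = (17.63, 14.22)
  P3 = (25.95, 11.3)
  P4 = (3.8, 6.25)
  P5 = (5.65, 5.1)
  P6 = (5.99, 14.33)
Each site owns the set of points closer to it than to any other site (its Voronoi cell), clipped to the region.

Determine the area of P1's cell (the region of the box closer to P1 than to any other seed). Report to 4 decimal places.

Area of P1's cell: 492.9634

1. box [0,66]×[0,25]: [(0, 0) (66, 0) (66, 25) (0, 25)]
2. ⊥bis P1·P0 via (48.565,9.265): [(55.2991, 0) (66, 0) (66, 25) (37.1283, 25)]  |A|=494.6573
3. ⊥bis P1·P2 via (34.635,12.86): [(55.2991, 0) (66, 0) (66, 25) (37.1283, 25)]  |A|=494.6573
4. ⊥bis P1·P3 via (38.795,11.4): [(38.706, 22.8294) (55.2991, 0) (66, 0) (66, 25) (38.6891, 25)]  |A|=492.9634
5. ⊥bis P1·P4 via (27.72,8.875): [(38.706, 22.8294) (55.2991, 0) (66, 0) (66, 25) (38.6891, 25)]  |A|=492.9634
6. ⊥bis P1·P5 via (28.645,8.3): [(38.706, 22.8294) (55.2991, 0) (66, 0) (66, 25) (38.6891, 25)]  |A|=492.9634
7. ⊥bis P1·P6 via (28.815,12.915): [(38.706, 22.8294) (55.2991, 0) (66, 0) (66, 25) (38.6891, 25)]  |A|=492.9634
8. canonical 5-gon: [(38.706, 22.8294) (55.2991, 0) (66, 0) (66, 25) (38.6891, 25)]
9. shoelace: 492.9634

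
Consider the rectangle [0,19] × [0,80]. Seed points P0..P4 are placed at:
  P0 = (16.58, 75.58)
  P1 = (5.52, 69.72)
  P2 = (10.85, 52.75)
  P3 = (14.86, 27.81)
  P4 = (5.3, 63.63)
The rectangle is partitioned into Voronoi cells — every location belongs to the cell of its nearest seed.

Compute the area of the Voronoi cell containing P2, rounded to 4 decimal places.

1. box [0,19]×[0,80]: [(0, 0) (19, 0) (19, 80) (0, 80)]
2. ⊥bis P2·P0 via (13.715,64.165): [(0, 67.6073) (0, 0) (19, 0) (19, 62.8385)]  |A|=1239.2352
3. ⊥bis P2·P1 via (8.185,61.235): [(15.8265, 63.6351) (0, 58.6642) (0, 0) (19, 0) (19, 62.8385)]  |A|=1168.4669
4. ⊥bis P2·P3 via (12.855,40.28): [(15.8265, 63.6351) (0, 58.6642) (0, 38.2131) (19, 41.268) (19, 62.8385)]  |A|=413.3962
5. ⊥bis P2·P4 via (8.075,58.19): [(17.7854, 63.1434) (0, 54.0709) (0, 38.2131) (19, 41.268) (19, 62.8385)]  |A|=363.7891
6. canonical 5-gon: [(17.7854, 63.1434) (0, 54.0709) (0, 38.2131) (19, 41.268) (19, 62.8385)]
7. shoelace: 363.7891

Area of P2's cell: 363.7891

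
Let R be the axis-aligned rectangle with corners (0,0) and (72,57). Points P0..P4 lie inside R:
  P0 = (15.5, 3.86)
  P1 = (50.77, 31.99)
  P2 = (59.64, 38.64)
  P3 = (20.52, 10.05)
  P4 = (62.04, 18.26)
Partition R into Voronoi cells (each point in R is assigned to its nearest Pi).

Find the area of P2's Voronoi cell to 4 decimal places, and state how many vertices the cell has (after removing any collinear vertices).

1. box [0,72]×[0,57]: [(0, 0) (72, 0) (72, 57) (0, 57)]
2. ⊥bis P2·P0 via (37.57,21.25): [(54.3139, 0) (72, 0) (72, 57) (9.4009, 57)]  |A|=2288.1293
3. ⊥bis P2·P1 via (55.205,35.315): [(72, 12.9132) (72, 57) (38.9474, 57)]  |A|=728.5917
4. ⊥bis P2·P3 via (40.08,24.345): [(72, 12.9132) (72, 57) (38.9474, 57)]  |A|=728.5917
5. ⊥bis P2·P4 via (60.84,28.45): [(60.3914, 28.3972) (72, 29.7642) (72, 57) (38.9474, 57)]  |A|=630.7837
6. canonical 4-gon: [(60.3914, 28.3972) (72, 29.7642) (72, 57) (38.9474, 57)]
7. shoelace: 630.7837

Area of P2's cell: 630.7837 (4 vertices)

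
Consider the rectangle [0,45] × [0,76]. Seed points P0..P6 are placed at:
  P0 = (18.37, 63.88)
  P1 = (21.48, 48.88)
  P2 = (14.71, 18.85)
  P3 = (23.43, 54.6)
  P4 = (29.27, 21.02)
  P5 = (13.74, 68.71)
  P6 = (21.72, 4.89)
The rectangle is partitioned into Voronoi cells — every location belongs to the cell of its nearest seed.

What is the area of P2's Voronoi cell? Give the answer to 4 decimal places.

1. box [0,45]×[0,76]: [(0, 0) (45, 0) (45, 76) (0, 76)]
2. ⊥bis P2·P0 via (16.54,41.365): [(0, 42.7094) (0, 0) (45, 0) (45, 39.0518)]  |A|=1839.6259
3. ⊥bis P2·P1 via (18.095,33.865): [(0, 37.9444) (0, 0) (45, 0) (45, 27.7995)]  |A|=1479.2369
4. ⊥bis P2·P3 via (19.07,36.725): [(0, 37.9444) (0, 0) (45, 0) (45, 27.7995)]  |A|=1479.2369
5. ⊥bis P2·P4 via (21.99,19.935): [(19.9771, 33.4407) (0, 37.9444) (0, 0) (24.9611, 0)]  |A|=796.3676
6. ⊥bis P2·P5 via (14.225,43.78): [(19.9771, 33.4407) (0, 37.9444) (0, 0) (24.9611, 0)]  |A|=796.3676
7. ⊥bis P2·P6 via (18.215,11.87): [(22.8455, 14.1952) (19.9771, 33.4407) (0, 37.9444) (0, 2.7234)]  |A|=588.096
8. canonical 4-gon: [(22.8455, 14.1952) (19.9771, 33.4407) (0, 37.9444) (0, 2.7234)]
9. shoelace: 588.096

Area of P2's cell: 588.0960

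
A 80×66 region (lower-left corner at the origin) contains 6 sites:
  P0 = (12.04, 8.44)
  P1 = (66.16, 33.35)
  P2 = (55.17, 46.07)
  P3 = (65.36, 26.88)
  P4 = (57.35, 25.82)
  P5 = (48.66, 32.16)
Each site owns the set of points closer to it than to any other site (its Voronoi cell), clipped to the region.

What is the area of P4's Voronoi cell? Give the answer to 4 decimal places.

Area of P4's cell: 580.2968

1. box [0,80]×[0,66]: [(0, 0) (80, 0) (80, 66) (0, 66)]
2. ⊥bis P4·P0 via (34.695,17.13): [(41.2657, 0) (80, 0) (80, 66) (15.9495, 66)]  |A|=3391.8991
3. ⊥bis P4·P1 via (61.755,29.585): [(41.2657, 0) (80, 0) (80, 8.2386) (30.6307, 66) (15.9495, 66)]  |A|=1966.0794
4. ⊥bis P4·P2 via (56.26,35.945): [(28.6193, 32.9694) (41.2657, 0) (80, 0) (80, 8.2386) (56.3141, 35.9508)]  |A|=1269.225
5. ⊥bis P4·P3 via (61.355,26.35): [(28.6193, 32.9694) (41.2657, 0) (64.842, 0) (60.7752, 30.7314) (56.3141, 35.9508)]  |A|=957.1196
6. ⊥bis P4·P5 via (53.005,28.99): [(38.0228, 8.4544) (41.2657, 0) (64.842, 0) (60.7752, 30.7314) (57.2686, 34.834)]  |A|=580.2968
7. canonical 5-gon: [(38.0228, 8.4544) (41.2657, 0) (64.842, 0) (60.7752, 30.7314) (57.2686, 34.834)]
8. shoelace: 580.2968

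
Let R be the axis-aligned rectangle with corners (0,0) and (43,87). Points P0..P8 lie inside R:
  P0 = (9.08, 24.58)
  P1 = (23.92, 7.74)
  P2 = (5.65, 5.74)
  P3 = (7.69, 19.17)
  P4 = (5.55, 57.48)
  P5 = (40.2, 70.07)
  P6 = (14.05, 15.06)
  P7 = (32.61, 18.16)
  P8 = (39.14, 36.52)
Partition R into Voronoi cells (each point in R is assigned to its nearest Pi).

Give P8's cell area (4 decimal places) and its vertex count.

Area of P8's cell: 518.4425 (5 vertices)

1. box [0,43]×[0,87]: [(0, 0) (43, 0) (43, 87) (0, 87)]
2. ⊥bis P8·P0 via (24.11,30.55): [(36.2446, 0) (43, 0) (43, 87) (1.6877, 87)]  |A|=2090.9417
3. ⊥bis P8·P1 via (31.53,22.13): [(26.3707, 24.8584) (43, 16.0642) (43, 87) (1.6877, 87)]  |A|=1873.4096
4. ⊥bis P8·P2 via (22.395,21.13): [(26.3707, 24.8584) (43, 16.0642) (43, 87) (1.6877, 87)]  |A|=1873.4096
5. ⊥bis P8·P3 via (23.415,27.845): [(26.3707, 24.8584) (43, 16.0642) (43, 87) (1.6877, 87)]  |A|=1873.4096
6. ⊥bis P8·P4 via (22.345,47): [(19.4309, 42.33) (26.3707, 24.8584) (43, 16.0642) (43, 80.1012)]  |A|=869.4009
7. ⊥bis P8·P5 via (39.67,53.295): [(26.5321, 53.7101) (19.4309, 42.33) (26.3707, 24.8584) (43, 16.0642) (43, 53.1898)]  |A|=647.8131
8. ⊥bis P8·P6 via (26.595,25.79): [(26.5321, 53.7101) (19.4309, 42.33) (25.4854, 27.0873) (28.2351, 23.8725) (43, 16.0642) (43, 53.1898)]  |A|=646.1719
9. ⊥bis P8·P7 via (35.875,27.34): [(26.5321, 53.7101) (19.4309, 42.33) (23.6593, 31.6847) (43, 24.8059) (43, 53.1898)]  |A|=518.4425
10. canonical 5-gon: [(26.5321, 53.7101) (19.4309, 42.33) (23.6593, 31.6847) (43, 24.8059) (43, 53.1898)]
11. shoelace: 518.4425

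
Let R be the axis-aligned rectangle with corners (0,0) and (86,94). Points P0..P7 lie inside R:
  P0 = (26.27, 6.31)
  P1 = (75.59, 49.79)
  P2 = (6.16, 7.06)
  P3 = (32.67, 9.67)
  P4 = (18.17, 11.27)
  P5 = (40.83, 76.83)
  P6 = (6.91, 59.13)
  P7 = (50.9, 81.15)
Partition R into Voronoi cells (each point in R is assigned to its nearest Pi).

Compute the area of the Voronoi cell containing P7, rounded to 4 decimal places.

Area of P7's cell: 989.7992

1. box [0,86]×[0,94]: [(0, 0) (86, 0) (86, 94) (0, 94)]
2. ⊥bis P7·P0 via (38.585,43.73): [(0, 56.4284) (86, 28.1256) (86, 94) (0, 94)]  |A|=4448.1768
3. ⊥bis P7·P1 via (63.245,65.47): [(0, 56.4284) (36.5025, 44.4154) (86, 83.3852) (86, 94) (0, 94)]  |A|=3080.5701
4. ⊥bis P7·P2 via (28.53,44.105): [(0, 61.3331) (17.8511, 50.5536) (36.5025, 44.4154) (86, 83.3852) (86, 94) (0, 94)]  |A|=3036.7928
5. ⊥bis P7·P3 via (41.785,45.41): [(0, 61.3331) (15.0977, 52.2162) (38.7492, 46.1842) (86, 83.3852) (86, 94) (0, 94)]  |A|=3002.0434
6. ⊥bis P7·P4 via (34.535,46.21): [(0, 62.3853) (29.6179, 48.5131) (38.7492, 46.1842) (86, 83.3852) (86, 94) (0, 94)]  |A|=2948.227
7. ⊥bis P7·P5 via (45.865,78.99): [(54.5887, 58.6548) (86, 83.3852) (86, 94) (39.4258, 94)]  |A|=989.7992
8. ⊥bis P7·P6 via (28.905,70.14): [(54.5887, 58.6548) (86, 83.3852) (86, 94) (39.4258, 94)]  |A|=989.7992
9. canonical 4-gon: [(54.5887, 58.6548) (86, 83.3852) (86, 94) (39.4258, 94)]
10. shoelace: 989.7992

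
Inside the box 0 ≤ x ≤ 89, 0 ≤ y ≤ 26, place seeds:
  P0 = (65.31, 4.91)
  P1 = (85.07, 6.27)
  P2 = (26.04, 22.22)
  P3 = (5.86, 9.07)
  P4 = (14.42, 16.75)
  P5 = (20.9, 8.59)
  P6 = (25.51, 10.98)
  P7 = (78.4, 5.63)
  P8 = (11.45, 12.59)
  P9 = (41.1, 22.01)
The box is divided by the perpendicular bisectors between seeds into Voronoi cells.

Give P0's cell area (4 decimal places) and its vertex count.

Area of P0's cell: 482.0669 (5 vertices)

1. box [0,89]×[0,26]: [(0, 0) (89, 0) (89, 26) (0, 26)]
2. ⊥bis P0·P1 via (75.19,5.59): [(0, 0) (75.5747, 0) (73.7853, 26) (0, 26)]  |A|=1941.68
3. ⊥bis P0·P2 via (45.675,13.565): [(39.6956, 0) (75.5747, 0) (73.7853, 26) (51.1563, 26)]  |A|=760.6053
4. ⊥bis P0·P3 via (35.585,6.99): [(39.6956, 0) (75.5747, 0) (73.7853, 26) (51.1563, 26)]  |A|=760.6053
5. ⊥bis P0·P4 via (39.865,10.83): [(39.6956, 0) (75.5747, 0) (73.7853, 26) (51.1563, 26)]  |A|=760.6053
6. ⊥bis P0·P5 via (43.105,6.75): [(43.2055, 7.9626) (42.5457, 0) (75.5747, 0) (73.7853, 26) (51.1563, 26)]  |A|=749.2584
7. ⊥bis P0·P6 via (45.41,7.945): [(46.5804, 15.619) (44.1983, 0) (75.5747, 0) (73.7853, 26) (51.1563, 26)]  |A|=725.4418
8. ⊥bis P0·P7 via (71.855,5.27): [(46.5804, 15.619) (44.1983, 0) (72.1449, 0) (70.7148, 26) (51.1563, 26)]  |A|=640.9371
9. ⊥bis P0·P8 via (38.38,8.75): [(46.5804, 15.619) (44.1983, 0) (72.1449, 0) (70.7148, 26) (51.1563, 26)]  |A|=640.9371
10. ⊥bis P0·P9 via (53.205,13.46): [(44.3361, 0.9035) (44.1983, 0) (72.1449, 0) (70.7148, 26) (62.0622, 26)]  |A|=482.0669
11. canonical 5-gon: [(44.3361, 0.9035) (44.1983, 0) (72.1449, 0) (70.7148, 26) (62.0622, 26)]
12. shoelace: 482.0669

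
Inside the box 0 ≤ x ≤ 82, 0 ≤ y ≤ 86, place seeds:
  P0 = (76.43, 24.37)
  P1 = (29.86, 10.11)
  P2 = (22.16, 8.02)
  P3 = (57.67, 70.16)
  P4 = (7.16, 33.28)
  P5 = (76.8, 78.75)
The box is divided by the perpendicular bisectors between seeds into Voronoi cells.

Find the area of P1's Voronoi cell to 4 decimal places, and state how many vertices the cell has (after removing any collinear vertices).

Area of P1's cell: 1028.1507 (5 vertices)

1. box [0,82]×[0,86]: [(0, 0) (82, 0) (82, 86) (0, 86)]
2. ⊥bis P1·P0 via (53.145,17.24): [(0, 0) (58.424, 0) (32.0903, 86) (0, 86)]  |A|=3892.1141
3. ⊥bis P1·P2 via (26.01,9.065): [(28.4705, 0) (58.424, 0) (32.0903, 86) (5.1276, 86)]  |A|=2447.394
4. ⊥bis P1·P3 via (43.765,40.135): [(13.8115, 54.0069) (28.4705, 0) (58.424, 0) (46.5259, 38.8564)]  |A|=1354.2991
5. ⊥bis P1·P4 via (18.51,21.695): [(39.3967, 42.158) (21.7265, 24.8463) (28.4705, 0) (58.424, 0) (46.5259, 38.8564)]  |A|=1028.1507
6. ⊥bis P1·P5 via (53.33,44.43): [(39.3967, 42.158) (21.7265, 24.8463) (28.4705, 0) (58.424, 0) (46.5259, 38.8564)]  |A|=1028.1507
7. canonical 5-gon: [(39.3967, 42.158) (21.7265, 24.8463) (28.4705, 0) (58.424, 0) (46.5259, 38.8564)]
8. shoelace: 1028.1507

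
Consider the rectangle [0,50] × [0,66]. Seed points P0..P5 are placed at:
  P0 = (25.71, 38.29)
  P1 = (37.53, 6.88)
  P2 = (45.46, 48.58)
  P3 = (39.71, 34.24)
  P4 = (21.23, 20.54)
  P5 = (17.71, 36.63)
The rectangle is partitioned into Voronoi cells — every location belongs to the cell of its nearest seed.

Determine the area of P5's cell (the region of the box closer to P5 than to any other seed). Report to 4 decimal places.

Area of P5's cell: 775.6665

1. box [0,50]×[0,66]: [(0, 0) (50, 0) (50, 66) (0, 66)]
2. ⊥bis P5·P0 via (21.71,37.46): [(0, 0) (29.483, 0) (15.788, 66) (0, 66)]  |A|=1493.9397
3. ⊥bis P5·P1 via (27.62,21.755): [(0, 3.354) (25.2908, 20.2032) (15.788, 66) (0, 66)]  |A|=1153.7011
4. ⊥bis P5·P2 via (31.585,42.605): [(0, 3.354) (25.2908, 20.2032) (15.788, 66) (0, 66)]  |A|=1153.7011
5. ⊥bis P5·P3 via (28.71,35.435): [(0, 3.354) (25.2908, 20.2032) (15.788, 66) (0, 66)]  |A|=1153.7011
6. ⊥bis P5·P4 via (19.47,28.585): [(0, 24.3256) (23.3743, 29.4391) (15.788, 66) (0, 66)]  |A|=775.6665
7. canonical 4-gon: [(0, 24.3256) (23.3743, 29.4391) (15.788, 66) (0, 66)]
8. shoelace: 775.6665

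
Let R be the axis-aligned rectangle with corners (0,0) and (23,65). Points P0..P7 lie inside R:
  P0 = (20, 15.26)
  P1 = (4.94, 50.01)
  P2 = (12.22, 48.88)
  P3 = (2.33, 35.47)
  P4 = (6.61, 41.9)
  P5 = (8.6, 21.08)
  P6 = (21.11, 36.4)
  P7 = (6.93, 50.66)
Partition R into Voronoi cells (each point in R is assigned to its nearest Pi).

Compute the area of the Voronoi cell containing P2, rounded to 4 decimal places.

Area of P2's cell: 248.0494

1. box [0,23]×[0,65]: [(0, 0) (23, 0) (23, 65) (0, 65)]
2. ⊥bis P2·P0 via (16.11,32.07): [(0, 28.342) (23, 33.6644) (23, 65) (0, 65)]  |A|=781.9264
3. ⊥bis P2·P1 via (8.58,49.445): [(5.502, 29.6152) (23, 33.6644) (23, 65) (10.9944, 65)]  |A|=486.5617
4. ⊥bis P2·P3 via (7.275,42.175): [(7.4334, 42.0582) (19.8142, 32.9272) (23, 33.6644) (23, 65) (10.9944, 65)]  |A|=400.717
5. ⊥bis P2·P4 via (9.415,45.39): [(8.113, 46.4364) (23, 34.4714) (23, 65) (10.9944, 65)]  |A|=338.6724
6. ⊥bis P2·P5 via (10.41,34.98): [(8.113, 46.4364) (23, 34.4714) (23, 65) (10.9944, 65)]  |A|=338.6724
7. ⊥bis P2·P6 via (16.665,42.64): [(8.113, 46.4364) (14.6354, 41.1942) (23, 47.1527) (23, 65) (10.9944, 65)]  |A|=285.6355
8. ⊥bis P2·P7 via (9.575,49.77): [(8.3809, 46.2212) (14.6354, 41.1942) (23, 47.1527) (23, 65) (14.6997, 65)]  |A|=248.0494
9. canonical 5-gon: [(8.3809, 46.2212) (14.6354, 41.1942) (23, 47.1527) (23, 65) (14.6997, 65)]
10. shoelace: 248.0494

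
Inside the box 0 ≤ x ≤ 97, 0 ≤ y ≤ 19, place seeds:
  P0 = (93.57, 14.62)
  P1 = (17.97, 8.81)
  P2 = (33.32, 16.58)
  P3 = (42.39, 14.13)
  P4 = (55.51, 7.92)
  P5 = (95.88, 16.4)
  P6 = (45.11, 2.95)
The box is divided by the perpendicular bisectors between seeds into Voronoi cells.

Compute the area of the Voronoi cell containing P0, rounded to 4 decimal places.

1. box [0,97]×[0,19]: [(0, 0) (97, 0) (97, 19) (0, 19)]
2. ⊥bis P0·P1 via (55.77,11.715): [(56.6703, 0) (97, 0) (97, 19) (55.2101, 19)]  |A|=780.1357
3. ⊥bis P0·P2 via (63.445,15.6): [(62.9375, 0) (97, 0) (97, 19) (63.5556, 19)]  |A|=641.3154
4. ⊥bis P0·P3 via (67.98,14.375): [(68.1176, 0) (97, 0) (97, 19) (67.9357, 19)]  |A|=550.4932
5. ⊥bis P0·P4 via (74.54,11.27): [(76.5239, 0) (97, 0) (97, 19) (73.1792, 19)]  |A|=420.8198
6. ⊥bis P0·P5 via (94.725,15.51): [(76.5239, 0) (97, 0) (97, 12.5576) (92.0357, 19) (73.1792, 19)]  |A|=404.829
7. ⊥bis P0·P6 via (69.34,8.785): [(76.5239, 0) (97, 0) (97, 12.5576) (92.0357, 19) (73.1792, 19)]  |A|=404.829
8. canonical 5-gon: [(76.5239, 0) (97, 0) (97, 12.5576) (92.0357, 19) (73.1792, 19)]
9. shoelace: 404.829

Area of P0's cell: 404.8290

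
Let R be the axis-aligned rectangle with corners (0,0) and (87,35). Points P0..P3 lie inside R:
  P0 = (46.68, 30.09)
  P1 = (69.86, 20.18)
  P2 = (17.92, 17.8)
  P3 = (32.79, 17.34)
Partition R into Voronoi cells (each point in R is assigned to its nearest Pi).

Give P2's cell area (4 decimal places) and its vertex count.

Area of P2's cell: 887.3492 (4 vertices)

1. box [0,87]×[0,35]: [(0, 0) (87, 0) (87, 35) (0, 35)]
2. ⊥bis P2·P0 via (32.3,23.945): [(0, 0) (42.5324, 0) (27.5759, 35) (0, 35)]  |A|=1226.8949
3. ⊥bis P2·P1 via (43.89,18.99): [(0, 0) (42.5324, 0) (27.5759, 35) (0, 35)]  |A|=1226.8949
4. ⊥bis P2·P3 via (25.355,17.57): [(0, 0) (24.8115, 0) (25.8942, 35) (0, 35)]  |A|=887.3492
5. canonical 4-gon: [(0, 0) (24.8115, 0) (25.8942, 35) (0, 35)]
6. shoelace: 887.3492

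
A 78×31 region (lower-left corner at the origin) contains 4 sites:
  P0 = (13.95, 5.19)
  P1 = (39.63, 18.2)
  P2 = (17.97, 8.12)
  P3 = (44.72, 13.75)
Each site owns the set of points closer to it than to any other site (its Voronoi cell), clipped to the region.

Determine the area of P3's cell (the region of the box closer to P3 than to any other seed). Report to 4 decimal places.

1. box [0,78]×[0,31]: [(0, 0) (78, 0) (78, 31) (0, 31)]
2. ⊥bis P3·P0 via (29.335,9.47): [(31.9695, 0) (78, 0) (78, 31) (23.3455, 31)]  |A|=1560.6176
3. ⊥bis P3·P1 via (42.175,15.975): [(31.0617, 3.2633) (31.9695, 0) (78, 0) (78, 31) (55.3108, 31)]  |A|=1117.3121
4. ⊥bis P3·P2 via (31.345,10.935): [(32.5914, 5.0131) (33.6465, 0) (78, 0) (78, 31) (55.3108, 31)]  |A|=1109.8185
5. canonical 5-gon: [(32.5914, 5.0131) (33.6465, 0) (78, 0) (78, 31) (55.3108, 31)]
6. shoelace: 1109.8185

Area of P3's cell: 1109.8185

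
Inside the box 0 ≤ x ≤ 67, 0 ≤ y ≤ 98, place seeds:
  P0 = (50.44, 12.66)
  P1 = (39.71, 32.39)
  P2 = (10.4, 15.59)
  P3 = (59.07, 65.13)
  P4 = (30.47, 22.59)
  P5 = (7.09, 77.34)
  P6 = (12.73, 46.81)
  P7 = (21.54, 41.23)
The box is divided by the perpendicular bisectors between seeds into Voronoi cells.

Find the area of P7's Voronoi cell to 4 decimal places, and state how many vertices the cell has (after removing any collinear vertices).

Area of P7's cell: 518.6080 (6 vertices)

1. box [0,67]×[0,98]: [(0, 0) (67, 0) (67, 98) (0, 98)]
2. ⊥bis P7·P0 via (35.99,26.945): [(0, 0) (9.3527, 0) (67, 58.3132) (67, 98) (0, 98)]  |A|=4885.2005
3. ⊥bis P7·P1 via (30.625,36.81): [(0, 0) (9.3527, 0) (15.9758, 6.6997) (60.3949, 98) (0, 98)]  |A|=3571.1843
4. ⊥bis P7·P2 via (15.97,28.41): [(0, 35.3486) (24.6942, 24.6196) (60.3949, 98) (0, 98)]  |A|=2989.4649
5. ⊥bis P7·P3 via (40.305,53.18): [(0, 35.3486) (24.6942, 24.6196) (39.3323, 54.7073) (11.7626, 98) (0, 98)]  |A|=1936.7526
6. ⊥bis P7·P4 via (26.005,31.91): [(0, 35.3486) (17.4013, 27.7881) (28.9206, 33.3068) (39.3323, 54.7073) (11.7626, 98) (0, 98)]  |A|=1898.379
7. ⊥bis P7·P5 via (14.315,59.285): [(0, 53.5566) (0, 35.3486) (17.4013, 27.7881) (28.9206, 33.3068) (39.3323, 54.7073) (31.9286, 66.3334)]  |A|=1002.631
8. ⊥bis P7·P6 via (17.135,44.02): [(31.0432, 65.9791) (9.1303, 31.3817) (17.4013, 27.7881) (28.9206, 33.3068) (39.3323, 54.7073) (31.9286, 66.3334)]  |A|=518.608
9. canonical 6-gon: [(31.0432, 65.9791) (9.1303, 31.3817) (17.4013, 27.7881) (28.9206, 33.3068) (39.3323, 54.7073) (31.9286, 66.3334)]
10. shoelace: 518.608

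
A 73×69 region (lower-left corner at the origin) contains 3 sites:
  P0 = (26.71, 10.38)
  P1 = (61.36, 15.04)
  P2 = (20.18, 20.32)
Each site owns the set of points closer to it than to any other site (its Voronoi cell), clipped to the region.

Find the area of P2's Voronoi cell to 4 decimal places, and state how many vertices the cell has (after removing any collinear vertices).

Area of P2's cell: 2432.3765 (5 vertices)

1. box [0,73]×[0,69]: [(0, 0) (73, 0) (73, 69) (0, 69)]
2. ⊥bis P2·P0 via (23.445,15.35): [(0, 0) (0.0792, 0) (73, 47.9047) (73, 69) (0, 69)]  |A|=3290.3727
3. ⊥bis P2·P1 via (40.77,17.68): [(0, 0) (0.0792, 0) (42.0373, 27.5641) (47.3501, 69) (0, 69)]  |A|=2432.3765
4. canonical 5-gon: [(0, 0) (0.0792, 0) (42.0373, 27.5641) (47.3501, 69) (0, 69)]
5. shoelace: 2432.3765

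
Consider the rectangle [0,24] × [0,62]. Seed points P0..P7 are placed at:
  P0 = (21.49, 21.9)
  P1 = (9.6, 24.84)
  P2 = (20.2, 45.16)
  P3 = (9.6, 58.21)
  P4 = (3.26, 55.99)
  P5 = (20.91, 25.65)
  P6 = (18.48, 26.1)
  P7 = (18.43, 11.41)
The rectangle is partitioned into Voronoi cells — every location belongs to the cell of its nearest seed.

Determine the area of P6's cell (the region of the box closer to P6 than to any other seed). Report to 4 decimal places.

1. box [0,24]×[0,62]: [(0, 0) (24, 0) (24, 62) (0, 62)]
2. ⊥bis P6·P0 via (19.985,24): [(0, 9.6774) (24, 26.8774) (24, 62) (0, 62)]  |A|=1049.342
3. ⊥bis P6·P1 via (14.04,25.47): [(14.7781, 20.2684) (24, 26.8774) (24, 62) (8.8567, 62)]  |A|=477.9266
4. ⊥bis P6·P2 via (19.34,35.63): [(12.5109, 36.2463) (14.7781, 20.2684) (24, 26.8774) (24, 35.2095)]  |A|=129.0291
5. ⊥bis P6·P3 via (14.04,42.155): [(12.5109, 36.2463) (14.7781, 20.2684) (24, 26.8774) (24, 35.2095)]  |A|=129.0291
6. ⊥bis P6·P4 via (10.87,41.045): [(12.5109, 36.2463) (14.7781, 20.2684) (24, 26.8774) (24, 35.2095)]  |A|=129.0291
7. ⊥bis P6·P5 via (19.695,25.875): [(21.466, 35.4382) (12.5109, 36.2463) (14.7781, 20.2684) (19.2503, 23.4734)]  |A|=93.8287
8. ⊥bis P6·P7 via (18.455,18.755): [(21.466, 35.4382) (12.5109, 36.2463) (14.7781, 20.2684) (19.2503, 23.4734)]  |A|=93.8287
9. canonical 4-gon: [(21.466, 35.4382) (12.5109, 36.2463) (14.7781, 20.2684) (19.2503, 23.4734)]
10. shoelace: 93.8287

Area of P6's cell: 93.8287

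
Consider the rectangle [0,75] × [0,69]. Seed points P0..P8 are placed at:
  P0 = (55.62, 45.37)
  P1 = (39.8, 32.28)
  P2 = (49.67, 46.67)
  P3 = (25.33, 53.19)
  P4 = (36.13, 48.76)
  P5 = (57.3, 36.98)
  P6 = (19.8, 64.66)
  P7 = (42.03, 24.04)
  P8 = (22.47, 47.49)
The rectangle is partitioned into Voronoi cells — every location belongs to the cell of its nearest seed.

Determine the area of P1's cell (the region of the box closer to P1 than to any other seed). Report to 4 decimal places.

Area of P1's cell: 327.7080

1. box [0,75]×[0,69]: [(0, 0) (75, 0) (75, 69) (0, 69)]
2. ⊥bis P1·P0 via (47.71,38.825): [(0, 0) (75, 0) (75, 5.8435) (22.7422, 69) (0, 69)]  |A|=3524.7899
3. ⊥bis P1·P2 via (44.735,39.475): [(0, 0) (75, 0) (75, 5.8435) (50.3705, 35.6097) (1.6889, 69) (0, 69)]  |A|=3173.3021
4. ⊥bis P1·P3 via (32.565,42.735): [(0, 20.1996) (0, 0) (75, 0) (75, 5.8435) (50.3705, 35.6097) (36.2571, 45.29)]  |A|=2268.6
5. ⊥bis P1·P4 via (37.965,40.52): [(25.2831, 37.6958) (0, 20.1996) (0, 0) (75, 0) (75, 5.8435) (50.3705, 35.6097) (41.9255, 41.402)]  |A|=2225.7431
6. ⊥bis P1·P5 via (48.55,34.63): [(25.2831, 37.6958) (0, 20.1996) (0, 0) (57.8506, 0) (47.8164, 37.3615) (41.9255, 41.402)]  |A|=1809.5171
7. ⊥bis P1·P6 via (29.8,48.47): [(25.2831, 37.6958) (0, 20.1996) (0, 0) (57.8506, 0) (47.8164, 37.3615) (41.9255, 41.402)]  |A|=1809.5171
8. ⊥bis P1·P7 via (40.915,28.16): [(25.2831, 37.6958) (0, 20.1996) (0, 17.0871) (49.6526, 30.5247) (47.8164, 37.3615) (41.9255, 41.402)]  |A|=502.3717
9. ⊥bis P1·P8 via (31.135,39.885): [(30.1685, 38.7838) (14.592, 21.0362) (49.6526, 30.5247) (47.8164, 37.3615) (41.9255, 41.402)]  |A|=327.708
10. canonical 5-gon: [(30.1685, 38.7838) (14.592, 21.0362) (49.6526, 30.5247) (47.8164, 37.3615) (41.9255, 41.402)]
11. shoelace: 327.708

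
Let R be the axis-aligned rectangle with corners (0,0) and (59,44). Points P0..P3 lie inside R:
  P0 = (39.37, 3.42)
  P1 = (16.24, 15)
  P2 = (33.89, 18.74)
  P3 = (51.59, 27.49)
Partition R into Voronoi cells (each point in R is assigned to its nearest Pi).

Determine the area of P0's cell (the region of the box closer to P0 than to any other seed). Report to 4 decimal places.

Area of P0's cell: 378.3532

1. box [0,59]×[0,44]: [(0, 0) (59, 0) (59, 44) (0, 44)]
2. ⊥bis P0·P1 via (27.805,9.21): [(23.194, 0) (59, 0) (59, 44) (45.2226, 44)]  |A|=1090.835
3. ⊥bis P0·P2 via (36.63,11.08): [(27.0203, 7.6426) (23.194, 0) (59, 0) (59, 19.0818)]  |A|=441.9404
4. ⊥bis P0·P3 via (45.48,15.455): [(46.8774, 14.7455) (27.0203, 7.6426) (23.194, 0) (59, 0) (59, 8.5911)]  |A|=378.3532
5. canonical 5-gon: [(46.8774, 14.7455) (27.0203, 7.6426) (23.194, 0) (59, 0) (59, 8.5911)]
6. shoelace: 378.3532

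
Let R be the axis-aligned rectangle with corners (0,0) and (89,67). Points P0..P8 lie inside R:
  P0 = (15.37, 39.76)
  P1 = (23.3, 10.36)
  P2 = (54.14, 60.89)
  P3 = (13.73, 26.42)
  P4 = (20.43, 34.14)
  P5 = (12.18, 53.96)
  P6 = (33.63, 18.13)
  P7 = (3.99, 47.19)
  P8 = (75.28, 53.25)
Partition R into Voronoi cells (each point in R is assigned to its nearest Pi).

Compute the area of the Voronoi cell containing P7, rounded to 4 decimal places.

Area of P7's cell: 175.8297

1. box [0,89]×[0,67]: [(0, 0) (89, 0) (89, 67) (0, 67)]
2. ⊥bis P7·P0 via (9.68,43.475): [(0, 28.6488) (25.0395, 67) (0, 67)]  |A|=480.1464
3. ⊥bis P7·P1 via (13.645,28.775): [(0, 28.6488) (25.0395, 67) (0, 67)]  |A|=480.1464
4. ⊥bis P7·P2 via (29.065,54.04): [(0, 28.6488) (25.0395, 67) (0, 67)]  |A|=480.1464
5. ⊥bis P7·P3 via (8.86,36.805): [(0, 32.6501) (3.7653, 34.4159) (25.0395, 67) (0, 67)]  |A|=472.6133
6. ⊥bis P7·P4 via (12.21,40.665): [(0, 32.6501) (3.7653, 34.4159) (25.0395, 67) (0, 67)]  |A|=472.6133
7. ⊥bis P7·P5 via (8.085,50.575): [(0, 60.3558) (0, 32.6501) (3.7653, 34.4159) (11.5661, 46.3638)]  |A|=175.8297
8. ⊥bis P7·P6 via (18.81,32.66): [(0, 60.3558) (0, 32.6501) (3.7653, 34.4159) (11.5661, 46.3638)]  |A|=175.8297
9. ⊥bis P7·P8 via (39.635,50.22): [(0, 60.3558) (0, 32.6501) (3.7653, 34.4159) (11.5661, 46.3638)]  |A|=175.8297
10. canonical 4-gon: [(0, 60.3558) (0, 32.6501) (3.7653, 34.4159) (11.5661, 46.3638)]
11. shoelace: 175.8297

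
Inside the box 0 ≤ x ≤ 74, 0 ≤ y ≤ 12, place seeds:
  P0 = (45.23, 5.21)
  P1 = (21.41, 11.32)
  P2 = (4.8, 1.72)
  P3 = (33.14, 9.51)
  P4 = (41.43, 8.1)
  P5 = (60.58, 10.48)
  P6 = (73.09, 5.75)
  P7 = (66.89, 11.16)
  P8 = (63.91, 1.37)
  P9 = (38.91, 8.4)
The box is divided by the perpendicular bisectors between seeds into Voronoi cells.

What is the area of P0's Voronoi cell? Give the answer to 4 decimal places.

1. box [0,74]×[0,12]: [(0, 0) (74, 0) (74, 12) (0, 12)]
2. ⊥bis P0·P1 via (33.32,8.265): [(31.2, 0) (74, 0) (74, 12) (34.2781, 12)]  |A|=495.1319
3. ⊥bis P0·P2 via (25.015,3.465): [(31.2, 0) (74, 0) (74, 12) (34.2781, 12)]  |A|=495.1319
4. ⊥bis P0·P3 via (39.185,7.36): [(36.5673, 0) (74, 0) (74, 12) (40.8353, 12)]  |A|=423.5845
5. ⊥bis P0·P4 via (43.33,6.655): [(38.2687, 0) (74, 0) (74, 12) (47.395, 12)]  |A|=374.0177
6. ⊥bis P0·P5 via (52.905,7.845): [(38.2687, 0) (55.5984, 0) (51.4785, 12) (47.395, 12)]  |A|=128.4789
7. ⊥bis P0·P6 via (59.16,5.48): [(38.2687, 0) (55.5984, 0) (51.4785, 12) (47.395, 12)]  |A|=128.4789
8. ⊥bis P0·P7 via (56.06,8.185): [(38.2687, 0) (55.5984, 0) (51.4785, 12) (47.395, 12)]  |A|=128.4789
9. ⊥bis P0·P8 via (54.57,3.29): [(38.2687, 0) (53.8937, 0) (54.5321, 3.1057) (51.4785, 12) (47.395, 12)]  |A|=125.8318
10. ⊥bis P0·P9 via (42.07,6.805): [(39.3584, 1.4329) (38.6352, 0) (53.8937, 0) (54.5321, 3.1057) (51.4785, 12) (47.395, 12)]  |A|=125.5692
11. canonical 6-gon: [(39.3584, 1.4329) (38.6352, 0) (53.8937, 0) (54.5321, 3.1057) (51.4785, 12) (47.395, 12)]
12. shoelace: 125.5692

Area of P0's cell: 125.5692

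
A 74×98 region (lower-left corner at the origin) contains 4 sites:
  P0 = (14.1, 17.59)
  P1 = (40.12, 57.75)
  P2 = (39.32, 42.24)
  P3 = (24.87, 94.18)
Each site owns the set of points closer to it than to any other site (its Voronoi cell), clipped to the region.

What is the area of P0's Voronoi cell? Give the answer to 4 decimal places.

Area of P0's cell: 1595.9587

1. box [0,74]×[0,98]: [(0, 0) (74, 0) (74, 98) (0, 98)]
2. ⊥bis P0·P1 via (27.11,37.67): [(0, 55.2348) (0, 0) (74, 0) (74, 7.2896)]  |A|=2313.4018
3. ⊥bis P0·P2 via (26.71,29.915): [(5.3512, 51.7677) (0, 55.2348) (0, 0) (55.9489, 0)]  |A|=1595.9587
4. ⊥bis P0·P3 via (19.485,55.885): [(5.3512, 51.7677) (0, 55.2348) (0, 0) (55.9489, 0)]  |A|=1595.9587
5. canonical 4-gon: [(5.3512, 51.7677) (0, 55.2348) (0, 0) (55.9489, 0)]
6. shoelace: 1595.9587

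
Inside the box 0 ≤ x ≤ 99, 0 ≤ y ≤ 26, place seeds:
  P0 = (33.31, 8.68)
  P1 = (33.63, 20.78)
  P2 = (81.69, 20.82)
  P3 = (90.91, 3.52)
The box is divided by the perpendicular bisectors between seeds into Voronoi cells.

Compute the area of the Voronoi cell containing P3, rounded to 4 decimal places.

1. box [0,99]×[0,26]: [(0, 0) (99, 0) (99, 26) (0, 26)]
2. ⊥bis P3·P0 via (62.11,6.1): [(61.5635, 0) (99, 0) (99, 26) (63.8927, 26)]  |A|=943.0687
3. ⊥bis P3·P1 via (62.27,12.15): [(62.8136, 13.954) (61.5635, 0) (99, 0) (99, 26) (66.4434, 26)]  |A|=927.706
4. ⊥bis P3·P2 via (86.3,12.17): [(63.4648, 0) (99, 0) (99, 18.9384)]  |A|=336.4911
5. canonical 3-gon: [(63.4648, 0) (99, 0) (99, 18.9384)]
6. shoelace: 336.4911

Area of P3's cell: 336.4911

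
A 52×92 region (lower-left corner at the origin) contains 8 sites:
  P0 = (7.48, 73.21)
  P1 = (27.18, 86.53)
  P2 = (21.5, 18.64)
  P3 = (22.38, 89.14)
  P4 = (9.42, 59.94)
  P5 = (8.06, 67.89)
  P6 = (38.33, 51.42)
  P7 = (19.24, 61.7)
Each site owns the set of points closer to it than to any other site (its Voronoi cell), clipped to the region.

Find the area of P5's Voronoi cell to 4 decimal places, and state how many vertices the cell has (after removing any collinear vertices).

Area of P5's cell: 105.6853 (4 vertices)

1. box [0,52]×[0,92]: [(0, 0) (52, 0) (52, 92) (0, 92)]
2. ⊥bis P5·P0 via (7.77,70.55): [(0, 69.7029) (0, 0) (52, 0) (52, 75.3721)]  |A|=3771.949
3. ⊥bis P5·P1 via (17.62,77.21): [(22.5427, 72.1606) (0, 69.7029) (0, 0) (52, 0) (52, 41.9447)]  |A|=3279.6084
4. ⊥bis P5·P2 via (14.78,43.265): [(43.162, 51.0103) (22.5427, 72.1606) (0, 69.7029) (0, 39.2316)]  |A|=921.3301
5. ⊥bis P5·P3 via (15.22,78.515): [(43.162, 51.0103) (22.5427, 72.1606) (0, 69.7029) (0, 39.2316)]  |A|=921.3301
6. ⊥bis P5·P4 via (8.74,63.915): [(27.4593, 67.1173) (22.5427, 72.1606) (0, 69.7029) (0, 62.4199)]  |A|=162.8797
7. ⊥bis P5·P6 via (23.195,59.655): [(27.2343, 67.0788) (27.3284, 67.2516) (22.5427, 72.1606) (0, 69.7029) (0, 62.4199)]  |A|=162.862
8. ⊥bis P5·P7 via (13.65,64.795): [(13.6255, 64.7508) (17.4188, 71.6019) (0, 69.7029) (0, 62.4199)]  |A|=105.6853
9. canonical 4-gon: [(13.6255, 64.7508) (17.4188, 71.6019) (0, 69.7029) (0, 62.4199)]
10. shoelace: 105.6853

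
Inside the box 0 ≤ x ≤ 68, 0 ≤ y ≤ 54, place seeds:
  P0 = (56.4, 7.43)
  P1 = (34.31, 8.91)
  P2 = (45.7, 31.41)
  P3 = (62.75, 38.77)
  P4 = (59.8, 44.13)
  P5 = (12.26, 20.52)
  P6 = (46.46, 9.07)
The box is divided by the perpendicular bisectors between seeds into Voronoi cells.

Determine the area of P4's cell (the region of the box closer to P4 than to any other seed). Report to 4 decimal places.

Area of P4's cell: 317.4488

1. box [0,68]×[0,54]: [(0, 0) (68, 0) (68, 54) (0, 54)]
2. ⊥bis P4·P0 via (58.1,25.78): [(0, 31.1626) (68, 24.8628) (68, 54) (0, 54)]  |A|=1767.1366
3. ⊥bis P4·P1 via (47.055,26.52): [(46.6062, 26.8448) (68, 24.8628) (68, 54) (9.0854, 54)]  |A|=1111.596
4. ⊥bis P4·P2 via (52.75,37.77): [(64.065, 25.2274) (68, 24.8628) (68, 54) (38.1085, 54)]  |A|=487.3556
5. ⊥bis P4·P3 via (61.275,41.45): [(53.36, 37.0938) (68, 45.1513) (68, 54) (38.1085, 54)]  |A|=317.4488
6. ⊥bis P4·P5 via (36.03,32.325): [(53.36, 37.0938) (68, 45.1513) (68, 54) (38.1085, 54)]  |A|=317.4488
7. ⊥bis P4·P6 via (53.13,26.6): [(53.36, 37.0938) (68, 45.1513) (68, 54) (38.1085, 54)]  |A|=317.4488
8. canonical 4-gon: [(53.36, 37.0938) (68, 45.1513) (68, 54) (38.1085, 54)]
9. shoelace: 317.4488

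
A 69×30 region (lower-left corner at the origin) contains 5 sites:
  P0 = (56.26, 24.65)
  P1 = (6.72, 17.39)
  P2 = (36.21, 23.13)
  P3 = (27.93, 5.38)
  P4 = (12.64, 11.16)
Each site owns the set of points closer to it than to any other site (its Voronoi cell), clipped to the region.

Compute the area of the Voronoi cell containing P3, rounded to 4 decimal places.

Area of P3's cell: 373.5489

1. box [0,69]×[0,30]: [(0, 0) (69, 0) (69, 30) (0, 30)]
2. ⊥bis P3·P0 via (42.095,15.015): [(0, 0) (52.3082, 0) (31.9022, 30) (0, 30)]  |A|=1263.1561
3. ⊥bis P3·P1 via (17.325,11.385): [(10.8783, 0) (52.3082, 0) (31.9022, 30) (27.8656, 30)]  |A|=681.9971
4. ⊥bis P3·P2 via (32.07,14.255): [(21.6915, 19.0964) (10.8783, 0) (52.3082, 0) (47.5115, 7.0519)]  |A|=457.7323
5. ⊥bis P3·P4 via (20.285,8.27): [(23.975, 18.0312) (17.1587, 0) (52.3082, 0) (47.5115, 7.0519)]  |A|=373.5489
6. canonical 4-gon: [(23.975, 18.0312) (17.1587, 0) (52.3082, 0) (47.5115, 7.0519)]
7. shoelace: 373.5489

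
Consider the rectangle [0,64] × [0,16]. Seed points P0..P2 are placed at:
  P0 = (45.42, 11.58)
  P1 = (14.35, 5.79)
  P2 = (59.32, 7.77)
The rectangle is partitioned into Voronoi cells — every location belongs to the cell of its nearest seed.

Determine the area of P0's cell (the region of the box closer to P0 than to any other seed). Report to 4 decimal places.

Area of P0's cell: 350.3717

1. box [0,64]×[0,16]: [(0, 0) (64, 0) (64, 16) (0, 16)]
2. ⊥bis P0·P1 via (29.885,8.685): [(31.5035, 0) (64, 0) (64, 16) (28.5218, 16)]  |A|=543.7976
3. ⊥bis P0·P2 via (52.37,9.675): [(31.5035, 0) (49.7181, 0) (54.1037, 16) (28.5218, 16)]  |A|=350.3717
4. canonical 4-gon: [(31.5035, 0) (49.7181, 0) (54.1037, 16) (28.5218, 16)]
5. shoelace: 350.3717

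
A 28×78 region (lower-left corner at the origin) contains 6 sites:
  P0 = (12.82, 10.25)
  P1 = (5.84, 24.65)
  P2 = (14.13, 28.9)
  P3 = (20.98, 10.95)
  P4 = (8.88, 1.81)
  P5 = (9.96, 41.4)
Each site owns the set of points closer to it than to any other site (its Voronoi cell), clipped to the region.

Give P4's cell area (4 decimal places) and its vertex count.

1. box [0,28]×[0,78]: [(0, 0) (28, 0) (28, 78) (0, 78)]
2. ⊥bis P4·P0 via (10.85,6.03): [(0, 11.095) (0, 0) (23.7671, 0)]  |A|=131.8483
3. ⊥bis P4·P1 via (7.36,13.23): [(0, 11.095) (0, 0) (23.7671, 0)]  |A|=131.8483
4. ⊥bis P4·P2 via (11.505,15.355): [(0, 11.095) (0, 0) (23.7671, 0)]  |A|=131.8483
5. ⊥bis P4·P3 via (14.93,6.38): [(17.5608, 2.8972) (0, 11.095) (0, 0) (19.7493, 0)]  |A|=126.0281
6. ⊥bis P4·P5 via (9.42,21.605): [(17.5608, 2.8972) (0, 11.095) (0, 0) (19.7493, 0)]  |A|=126.0281
7. canonical 4-gon: [(17.5608, 2.8972) (0, 11.095) (0, 0) (19.7493, 0)]
8. shoelace: 126.0281

Area of P4's cell: 126.0281 (4 vertices)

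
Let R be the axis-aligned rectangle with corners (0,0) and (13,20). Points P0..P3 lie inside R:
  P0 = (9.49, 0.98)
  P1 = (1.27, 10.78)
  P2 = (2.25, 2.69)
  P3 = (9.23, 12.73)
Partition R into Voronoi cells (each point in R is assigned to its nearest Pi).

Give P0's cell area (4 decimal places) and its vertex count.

Area of P0's cell: 46.3853 (4 vertices)

1. box [0,13]×[0,20]: [(0, 0) (13, 0) (13, 20) (0, 20)]
2. ⊥bis P0·P1 via (5.38,5.88): [(0, 1.3674) (0, 0) (13, 0) (13, 12.2715)]  |A|=88.6526
3. ⊥bis P0·P2 via (5.87,1.835): [(7.1825, 7.3919) (5.4366, 0) (13, 0) (13, 12.2715)]  |A|=63.6487
4. ⊥bis P0·P3 via (9.36,6.855): [(7.0436, 6.8037) (5.4366, 0) (13, 0) (13, 6.9355)]  |A|=46.3853
5. canonical 4-gon: [(7.0436, 6.8037) (5.4366, 0) (13, 0) (13, 6.9355)]
6. shoelace: 46.3853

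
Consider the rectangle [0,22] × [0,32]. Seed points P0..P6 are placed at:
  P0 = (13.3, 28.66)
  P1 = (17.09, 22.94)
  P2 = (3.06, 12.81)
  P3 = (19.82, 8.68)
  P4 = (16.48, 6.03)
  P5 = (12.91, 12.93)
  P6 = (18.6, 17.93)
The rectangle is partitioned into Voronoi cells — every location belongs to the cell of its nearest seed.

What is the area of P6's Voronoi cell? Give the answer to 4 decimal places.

1. box [0,22]×[0,32]: [(0, 0) (22, 0) (22, 32) (0, 32)]
2. ⊥bis P6·P0 via (15.95,23.295): [(0, 15.4166) (0, 0) (22, 0) (22, 26.2834)]  |A|=458.6997
3. ⊥bis P6·P1 via (17.845,20.435): [(0, 15.0566) (0, 0) (22, 0) (22, 21.6873)]  |A|=404.1826
4. ⊥bis P6·P2 via (10.83,15.37): [(9.9456, 18.0542) (15.894, 0) (22, 0) (22, 21.6873)]  |A|=185.8327
5. ⊥bis P6·P3 via (19.21,13.305): [(9.9456, 18.0542) (11.831, 12.3318) (22, 13.673) (22, 21.6873)]  |A|=78.6635
6. ⊥bis P6·P4 via (17.54,11.98): [(9.9456, 18.0542) (11.5981, 13.0385) (13.9768, 12.6148) (22, 13.673) (22, 21.6873)]  |A|=77.8723
7. ⊥bis P6·P5 via (15.755,15.43): [(12.7155, 18.889) (17.7872, 13.1173) (22, 13.673) (22, 21.6873)]  |A|=50.7709
8. canonical 4-gon: [(12.7155, 18.889) (17.7872, 13.1173) (22, 13.673) (22, 21.6873)]
9. shoelace: 50.7709

Area of P6's cell: 50.7709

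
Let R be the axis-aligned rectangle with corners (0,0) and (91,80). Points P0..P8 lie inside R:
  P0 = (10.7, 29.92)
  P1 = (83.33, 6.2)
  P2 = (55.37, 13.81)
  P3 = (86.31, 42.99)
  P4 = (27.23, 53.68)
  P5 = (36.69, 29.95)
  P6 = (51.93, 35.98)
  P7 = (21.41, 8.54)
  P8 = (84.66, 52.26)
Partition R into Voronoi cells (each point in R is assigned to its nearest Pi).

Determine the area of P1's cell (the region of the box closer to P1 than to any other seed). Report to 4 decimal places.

1. box [0,91]×[0,80]: [(0, 0) (91, 0) (91, 80) (0, 80)]
2. ⊥bis P1·P0 via (47.015,18.06): [(41.1168, 0) (91, 0) (91, 80) (67.2438, 80)]  |A|=2945.5748
3. ⊥bis P1·P2 via (69.35,10.005): [(66.6269, 0) (91, 0) (91, 80) (88.4009, 80)]  |A|=1078.89
4. ⊥bis P1·P3 via (84.82,24.595): [(73.5691, 25.5063) (66.6269, 0) (91, 0) (91, 24.0944)]  |A|=520.8283
5. ⊥bis P1·P4 via (55.28,29.94): [(73.5691, 25.5063) (66.6269, 0) (91, 0) (91, 24.0944)]  |A|=520.8283
6. ⊥bis P1·P5 via (60.01,18.075): [(73.5691, 25.5063) (66.6269, 0) (91, 0) (91, 24.0944)]  |A|=520.8283
7. ⊥bis P1·P6 via (67.63,21.09): [(73.5691, 25.5063) (66.6269, 0) (91, 0) (91, 24.0944)]  |A|=520.8283
8. ⊥bis P1·P7 via (52.37,7.37): [(73.5691, 25.5063) (66.6269, 0) (91, 0) (91, 24.0944)]  |A|=520.8283
9. ⊥bis P1·P8 via (83.995,29.23): [(73.5691, 25.5063) (66.6269, 0) (91, 0) (91, 24.0944)]  |A|=520.8283
10. canonical 4-gon: [(73.5691, 25.5063) (66.6269, 0) (91, 0) (91, 24.0944)]
11. shoelace: 520.8283

Area of P1's cell: 520.8283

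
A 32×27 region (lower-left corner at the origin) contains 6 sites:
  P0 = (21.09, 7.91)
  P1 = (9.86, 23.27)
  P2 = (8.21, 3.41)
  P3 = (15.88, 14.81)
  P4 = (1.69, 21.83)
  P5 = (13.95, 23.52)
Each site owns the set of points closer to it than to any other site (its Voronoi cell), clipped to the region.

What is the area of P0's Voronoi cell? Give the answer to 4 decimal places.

1. box [0,32]×[0,27]: [(0, 0) (32, 0) (32, 27) (0, 27)]
2. ⊥bis P0·P1 via (15.475,15.59): [(0, 4.2759) (0, 0) (32, 0) (32, 27) (31.0812, 27)]  |A|=510.8542
3. ⊥bis P0·P2 via (14.65,5.66): [(12.0544, 13.0891) (16.6275, 0) (32, 0) (32, 27) (31.0812, 27)]  |A|=376.2626
4. ⊥bis P0·P3 via (18.485,11.36): [(13.8748, 7.8789) (16.6275, 0) (32, 0) (32, 21.5648)]  |A|=255.9932
5. ⊥bis P0·P4 via (11.39,14.87): [(13.8748, 7.8789) (16.6275, 0) (32, 0) (32, 21.5648)]  |A|=255.9932
6. ⊥bis P0·P5 via (17.52,15.715): [(13.8748, 7.8789) (16.6275, 0) (32, 0) (32, 21.5648)]  |A|=255.9932
7. canonical 4-gon: [(13.8748, 7.8789) (16.6275, 0) (32, 0) (32, 21.5648)]
8. shoelace: 255.9932

Area of P0's cell: 255.9932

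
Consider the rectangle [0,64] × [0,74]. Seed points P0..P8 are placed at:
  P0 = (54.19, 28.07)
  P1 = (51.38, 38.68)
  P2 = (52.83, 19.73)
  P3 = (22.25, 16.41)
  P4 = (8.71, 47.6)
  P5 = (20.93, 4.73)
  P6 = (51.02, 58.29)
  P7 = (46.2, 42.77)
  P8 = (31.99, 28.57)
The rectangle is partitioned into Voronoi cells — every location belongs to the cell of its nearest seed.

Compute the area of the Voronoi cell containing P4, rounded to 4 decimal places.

1. box [0,64]×[0,74]: [(0, 0) (64, 0) (64, 74) (0, 74)]
2. ⊥bis P4·P0 via (31.45,37.835): [(0, 0) (15.2029, 0) (46.98, 74) (0, 74)]  |A|=2300.7662
3. ⊥bis P4·P1 via (30.045,43.14): [(0, 0) (15.2029, 0) (26.5512, 26.4271) (36.4962, 74) (0, 74)]  |A|=2051.3941
4. ⊥bis P4·P2 via (30.77,33.665): [(0, 0) (9.5043, 0) (26.726, 27.2631) (36.4962, 74) (0, 74)]  |A|=1971.2789
5. ⊥bis P4·P3 via (15.48,32.005): [(0, 25.2849) (28.9386, 37.8476) (36.4962, 74) (0, 74)]  |A|=1364.5864
6. ⊥bis P4·P5 via (14.82,26.165): [(0, 25.2849) (28.9386, 37.8476) (36.4962, 74) (0, 74)]  |A|=1364.5864
7. ⊥bis P4·P6 via (29.865,52.945): [(0, 25.2849) (28.9386, 37.8476) (31.0852, 48.1157) (24.5453, 74) (0, 74)]  |A|=1209.9163
8. ⊥bis P4·P7 via (27.455,45.185): [(0, 25.2849) (26.3658, 36.7307) (28.931, 56.6416) (24.5453, 74) (0, 74)]  |A|=1165.5248
9. ⊥bis P4·P8 via (20.35,38.085): [(0, 25.2849) (15.3249, 31.9377) (27.6984, 47.0746) (28.931, 56.6416) (24.5453, 74) (0, 74)]  |A|=1111.6157
10. canonical 6-gon: [(0, 25.2849) (15.3249, 31.9377) (27.6984, 47.0746) (28.931, 56.6416) (24.5453, 74) (0, 74)]
11. shoelace: 1111.6157

Area of P4's cell: 1111.6157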